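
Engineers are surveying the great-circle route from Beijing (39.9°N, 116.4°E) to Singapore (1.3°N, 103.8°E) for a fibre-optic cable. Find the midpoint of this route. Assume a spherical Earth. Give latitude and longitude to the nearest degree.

≈ (21°N, 109°E)

Convert each endpoint to a unit vector on the sphere (x = cos φ cos λ, y = cos φ sin λ, z = sin φ).
The central angle between the endpoints is δ = arccos(p₁·p₂) ≈ 0.703 rad (40.3°).
Interpolate at f = 1/2 with slerp weights a = sin((1−f)δ)/sin δ ≈ 0.533, b = sin(fδ)/sin δ ≈ 0.533.
p = a·p₁ + b·p₂ ≈ (-0.309, 0.883, 0.354); φ = arcsin(p_z) ≈ 20.71°, λ = atan2(p_y, p_x) ≈ 109.27°.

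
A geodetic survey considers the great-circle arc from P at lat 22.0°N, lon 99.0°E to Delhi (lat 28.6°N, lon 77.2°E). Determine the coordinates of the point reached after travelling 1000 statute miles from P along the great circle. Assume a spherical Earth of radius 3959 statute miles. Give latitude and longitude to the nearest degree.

≈ lat 27°N, lon 84°E

From cos δ = sin φ₁ sin φ₂ + cos φ₁ cos φ₂ cos Δλ, the central angle is δ ≈ 0.362 rad (20.7°). The total great-circle distance is δ·R ≈ 0.362 × 3959 ≈ 1434 mi, so the target fraction is f = 1000/1434 ≈ 0.698.
Interpolate at f ≈ 0.698 with slerp weights a = sin((1−f)δ)/sin δ ≈ 0.309, b = sin(fδ)/sin δ ≈ 0.705.
p = a·p₁ + b·p₂ ≈ (0.092, 0.887, 0.453); φ = arcsin(p_z) ≈ 26.95°, λ = atan2(p_y, p_x) ≈ 84.04°.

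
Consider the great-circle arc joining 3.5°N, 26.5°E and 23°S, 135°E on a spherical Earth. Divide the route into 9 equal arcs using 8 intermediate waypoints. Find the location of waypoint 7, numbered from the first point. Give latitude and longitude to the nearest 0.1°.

≈ 22.5°S, 108.8°E

Convert each endpoint to a unit vector on the sphere (x = cos φ cos λ, y = cos φ sin λ, z = sin φ).
The central angle between the endpoints is δ = arccos(p₁·p₂) ≈ 1.892 rad (108.4°).
Interpolate at f = 7/9 with slerp weights a = sin((1−f)δ)/sin δ ≈ 0.430, b = sin(fδ)/sin δ ≈ 1.049.
p = a·p₁ + b·p₂ ≈ (-0.298, 0.874, -0.383); φ = arcsin(p_z) ≈ -22.55°, λ = atan2(p_y, p_x) ≈ 108.85°.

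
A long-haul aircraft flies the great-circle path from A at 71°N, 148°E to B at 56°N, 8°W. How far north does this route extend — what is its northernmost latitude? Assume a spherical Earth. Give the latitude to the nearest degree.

The great circle lies in the plane with unit normal n̂ = (p₁ × p₂)/|p₁ × p₂|.
Here n̂_z ≈ -0.094; the vertex latitude is φ_max = arccos|n̂_z| ≈ 84.6°.
Check via Clairaut: cos φ_max = |cos φ₁| · sin C = cos(71.0°)·sin(16.8°) ≈ 0.094, again giving ≈ 84.6°.

≈ 85°N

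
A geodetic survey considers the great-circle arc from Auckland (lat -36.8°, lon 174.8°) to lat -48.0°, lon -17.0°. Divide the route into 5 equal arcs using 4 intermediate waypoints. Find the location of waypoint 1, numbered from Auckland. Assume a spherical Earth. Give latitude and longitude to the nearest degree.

≈ lat -55°, lon 179°

Convert each endpoint to a unit vector on the sphere (x = cos φ cos λ, y = cos φ sin λ, z = sin φ).
The central angle between the endpoints is δ = arccos(p₁·p₂) ≈ 1.650 rad (94.5°).
Interpolate at f = 1/5 with slerp weights a = sin((1−f)δ)/sin δ ≈ 0.972, b = sin(fδ)/sin δ ≈ 0.325.
p = a·p₁ + b·p₂ ≈ (-0.567, 0.007, -0.824); φ = arcsin(p_z) ≈ -55.46°, λ = atan2(p_y, p_x) ≈ 179.30°.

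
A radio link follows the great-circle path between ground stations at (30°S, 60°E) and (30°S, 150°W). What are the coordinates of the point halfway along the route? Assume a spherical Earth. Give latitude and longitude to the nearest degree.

≈ (66°S, 135°E)

Write both endpoints as unit vectors p₁, p₂ with components (cos φ cos λ, cos φ sin λ, sin φ).
The central angle between the endpoints is δ = arccos(p₁·p₂) ≈ 1.982 rad (113.5°).
Interpolate at f = 1/2 with slerp weights a = sin((1−f)δ)/sin δ ≈ 0.913, b = sin(fδ)/sin δ ≈ 0.913.
p = a·p₁ + b·p₂ ≈ (-0.289, 0.289, -0.913); φ = arcsin(p_z) ≈ -65.85°, λ = atan2(p_y, p_x) ≈ 135.00°.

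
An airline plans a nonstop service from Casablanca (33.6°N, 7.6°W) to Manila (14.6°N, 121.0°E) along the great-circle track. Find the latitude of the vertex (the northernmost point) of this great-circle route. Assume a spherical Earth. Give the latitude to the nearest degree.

≈ 47°N

The great circle lies in the plane with unit normal n̂ = (p₁ × p₂)/|p₁ × p₂|.
Here n̂_z ≈ +0.676; the vertex latitude is φ_max = arccos|n̂_z| ≈ 47.5°.
Check via Clairaut: cos φ_max = |cos φ₁| · sin C = cos(33.6°)·sin(54.3°) ≈ 0.676, again giving ≈ 47.5°.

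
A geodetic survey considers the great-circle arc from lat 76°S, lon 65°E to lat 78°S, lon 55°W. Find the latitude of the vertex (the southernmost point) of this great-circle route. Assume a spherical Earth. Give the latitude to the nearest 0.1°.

The great circle lies in the plane with unit normal n̂ = (p₁ × p₂)/|p₁ × p₂|.
Here n̂_z ≈ -0.114; the vertex latitude is φ_max = arccos|n̂_z| ≈ 83.5°.

≈ 83.5°S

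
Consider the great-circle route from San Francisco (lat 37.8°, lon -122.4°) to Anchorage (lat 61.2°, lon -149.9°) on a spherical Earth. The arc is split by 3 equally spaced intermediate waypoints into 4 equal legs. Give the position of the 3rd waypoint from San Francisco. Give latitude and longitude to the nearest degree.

Write both endpoints as unit vectors p₁, p₂ with components (cos φ cos λ, cos φ sin λ, sin φ).
The central angle between the endpoints is δ = arccos(p₁·p₂) ≈ 0.506 rad (29.0°).
Interpolate at f = 3/4 with slerp weights a = sin((1−f)δ)/sin δ ≈ 0.260, b = sin(fδ)/sin δ ≈ 0.764.
p = a·p₁ + b·p₂ ≈ (-0.429, -0.358, 0.829); φ = arcsin(p_z) ≈ 56.03°, λ = atan2(p_y, p_x) ≈ -140.11°.

≈ lat 56°, lon -140°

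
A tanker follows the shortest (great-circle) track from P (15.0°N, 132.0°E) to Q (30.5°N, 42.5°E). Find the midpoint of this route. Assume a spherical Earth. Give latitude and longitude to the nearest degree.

≈ (31°N, 90°E)

Write both endpoints as unit vectors p₁, p₂ with components (cos φ cos λ, cos φ sin λ, sin φ).
The central angle between the endpoints is δ = arccos(p₁·p₂) ≈ 1.432 rad (82.0°).
Interpolate at f = 1/2 with slerp weights a = sin((1−f)δ)/sin δ ≈ 0.663, b = sin(fδ)/sin δ ≈ 0.663.
p = a·p₁ + b·p₂ ≈ (-0.007, 0.861, 0.508); φ = arcsin(p_z) ≈ 30.52°, λ = atan2(p_y, p_x) ≈ 90.49°.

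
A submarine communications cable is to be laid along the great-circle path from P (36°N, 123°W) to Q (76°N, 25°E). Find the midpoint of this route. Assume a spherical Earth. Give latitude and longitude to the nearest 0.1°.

From cos δ = sin φ₁ sin φ₂ + cos φ₁ cos φ₂ cos Δλ, the central angle is δ ≈ 1.155 rad (66.1°).
Interpolate at f = 1/2 with slerp weights a = sin((1−f)δ)/sin δ ≈ 0.597, b = sin(fδ)/sin δ ≈ 0.597.
p = a·p₁ + b·p₂ ≈ (-0.132, -0.344, 0.930); φ = arcsin(p_z) ≈ 68.39°, λ = atan2(p_y, p_x) ≈ -111.01°.

≈ (68.4°N, 111.0°W)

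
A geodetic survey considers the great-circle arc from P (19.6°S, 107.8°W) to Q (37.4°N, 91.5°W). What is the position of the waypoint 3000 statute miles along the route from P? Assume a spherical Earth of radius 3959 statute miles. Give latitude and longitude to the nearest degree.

Convert each endpoint to a unit vector on the sphere (x = cos φ cos λ, y = cos φ sin λ, z = sin φ).
The central angle between the endpoints is δ = arccos(p₁·p₂) ≈ 1.030 rad (59.0°). The total great-circle distance is δ·R ≈ 1.030 × 3959 ≈ 4079 mi, so the target fraction is f = 3000/4079 ≈ 0.735.
Interpolate at f ≈ 0.735 with slerp weights a = sin((1−f)δ)/sin δ ≈ 0.314, b = sin(fδ)/sin δ ≈ 0.802.
p = a·p₁ + b·p₂ ≈ (-0.107, -0.918, 0.382); φ = arcsin(p_z) ≈ 22.43°, λ = atan2(p_y, p_x) ≈ -96.65°.

≈ (22°N, 97°W)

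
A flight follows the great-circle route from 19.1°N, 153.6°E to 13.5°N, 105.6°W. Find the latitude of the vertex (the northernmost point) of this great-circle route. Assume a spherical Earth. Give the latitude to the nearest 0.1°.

The great circle lies in the plane with unit normal n̂ = (p₁ × p₂)/|p₁ × p₂|.
Here n̂_z ≈ +0.907; the vertex latitude is φ_max = arccos|n̂_z| ≈ 24.9°.

≈ 24.9°N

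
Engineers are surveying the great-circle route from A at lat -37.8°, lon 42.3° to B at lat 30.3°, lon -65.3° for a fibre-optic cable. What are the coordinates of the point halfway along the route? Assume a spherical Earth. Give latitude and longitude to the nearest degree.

≈ lat -6°, lon -15°

The haversine formula gives a central angle δ ≈ 2.112 rad (121.0°) between the endpoints.
Interpolate at f = 1/2 with slerp weights a = sin((1−f)δ)/sin δ ≈ 1.016, b = sin(fδ)/sin δ ≈ 1.016.
p = a·p₁ + b·p₂ ≈ (0.960, -0.257, -0.110); φ = arcsin(p_z) ≈ -6.32°, λ = atan2(p_y, p_x) ≈ -14.96°.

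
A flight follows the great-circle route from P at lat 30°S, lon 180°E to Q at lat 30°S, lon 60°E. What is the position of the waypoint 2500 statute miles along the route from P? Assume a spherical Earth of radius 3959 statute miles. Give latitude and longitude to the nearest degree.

From cos δ = sin φ₁ sin φ₂ + cos φ₁ cos φ₂ cos Δλ, the central angle is δ ≈ 1.696 rad (97.2°). The total great-circle distance is δ·R ≈ 1.696 × 3959 ≈ 6715 mi, so the target fraction is f = 2500/6715 ≈ 0.372.
Interpolate at f ≈ 0.372 with slerp weights a = sin((1−f)δ)/sin δ ≈ 0.882, b = sin(fδ)/sin δ ≈ 0.595.
p = a·p₁ + b·p₂ ≈ (-0.506, 0.446, -0.738); φ = arcsin(p_z) ≈ -47.58°, λ = atan2(p_y, p_x) ≈ 138.58°.

≈ lat 48°S, lon 139°E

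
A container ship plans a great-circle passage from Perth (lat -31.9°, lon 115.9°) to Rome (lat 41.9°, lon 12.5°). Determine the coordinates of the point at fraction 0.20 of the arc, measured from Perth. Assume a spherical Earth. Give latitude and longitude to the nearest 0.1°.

The haversine formula gives a central angle δ ≈ 2.094 rad (120.0°) between the endpoints.
Interpolate at f = 0.20 with slerp weights a = sin((1−f)δ)/sin δ ≈ 1.148, b = sin(fδ)/sin δ ≈ 0.469.
p = a·p₁ + b·p₂ ≈ (-0.085, 0.952, -0.293); φ = arcsin(p_z) ≈ -17.05°, λ = atan2(p_y, p_x) ≈ 95.08°.

≈ lat -17.1°, lon 95.1°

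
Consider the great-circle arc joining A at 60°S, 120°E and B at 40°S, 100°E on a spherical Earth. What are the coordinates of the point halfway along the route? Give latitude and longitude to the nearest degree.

≈ 50°S, 108°E

From cos δ = sin φ₁ sin φ₂ + cos φ₁ cos φ₂ cos Δλ, the central angle is δ ≈ 0.411 rad (23.6°).
Interpolate at f = 1/2 with slerp weights a = sin((1−f)δ)/sin δ ≈ 0.511, b = sin(fδ)/sin δ ≈ 0.511.
p = a·p₁ + b·p₂ ≈ (-0.196, 0.606, -0.771); φ = arcsin(p_z) ≈ -50.41°, λ = atan2(p_y, p_x) ≈ 107.88°.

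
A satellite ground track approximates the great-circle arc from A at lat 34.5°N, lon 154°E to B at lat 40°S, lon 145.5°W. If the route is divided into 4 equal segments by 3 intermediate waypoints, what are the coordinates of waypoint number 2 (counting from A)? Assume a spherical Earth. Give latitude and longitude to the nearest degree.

≈ lat 3°S, lon 177°W

The haversine formula gives a central angle δ ≈ 1.624 rad (93.0°) between the endpoints.
Interpolate at f = 2/4 with slerp weights a = sin((1−f)δ)/sin δ ≈ 0.727, b = sin(fδ)/sin δ ≈ 0.727.
p = a·p₁ + b·p₂ ≈ (-0.997, -0.053, -0.056); φ = arcsin(p_z) ≈ -3.18°, λ = atan2(p_y, p_x) ≈ -176.97°.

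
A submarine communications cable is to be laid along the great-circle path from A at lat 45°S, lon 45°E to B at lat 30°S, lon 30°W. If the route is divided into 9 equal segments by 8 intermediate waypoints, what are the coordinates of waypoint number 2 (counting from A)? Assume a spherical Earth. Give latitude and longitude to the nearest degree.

Convert each endpoint to a unit vector on the sphere (x = cos φ cos λ, y = cos φ sin λ, z = sin φ).
The central angle between the endpoints is δ = arccos(p₁·p₂) ≈ 1.033 rad (59.2°).
Interpolate at f = 2/9 with slerp weights a = sin((1−f)δ)/sin δ ≈ 0.838, b = sin(fδ)/sin δ ≈ 0.265.
p = a·p₁ + b·p₂ ≈ (0.618, 0.304, -0.725); φ = arcsin(p_z) ≈ -46.48°, λ = atan2(p_y, p_x) ≈ 26.22°.

≈ lat 46°S, lon 26°E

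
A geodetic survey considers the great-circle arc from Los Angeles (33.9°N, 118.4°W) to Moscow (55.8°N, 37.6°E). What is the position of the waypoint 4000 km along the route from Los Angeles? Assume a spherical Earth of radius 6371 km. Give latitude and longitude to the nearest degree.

≈ 68°N, 98°W

Write both endpoints as unit vectors p₁, p₂ with components (cos φ cos λ, cos φ sin λ, sin φ).
The central angle between the endpoints is δ = arccos(p₁·p₂) ≈ 1.536 rad (88.0°). The total great-circle distance is δ·R ≈ 1.536 × 6371 ≈ 9784 km, so the target fraction is f = 4000/9784 ≈ 0.409.
Interpolate at f ≈ 0.409 with slerp weights a = sin((1−f)δ)/sin δ ≈ 0.789, b = sin(fδ)/sin δ ≈ 0.588.
p = a·p₁ + b·p₂ ≈ (-0.050, -0.374, 0.926); φ = arcsin(p_z) ≈ 67.82°, λ = atan2(p_y, p_x) ≈ -97.55°.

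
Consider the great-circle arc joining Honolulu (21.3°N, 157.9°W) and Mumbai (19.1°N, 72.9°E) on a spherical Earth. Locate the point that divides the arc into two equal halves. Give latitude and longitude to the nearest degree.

≈ (41°N, 137°E)

From cos δ = sin φ₁ sin φ₂ + cos φ₁ cos φ₂ cos Δλ, the central angle is δ ≈ 2.024 rad (115.9°).
Interpolate at f = 1/2 with slerp weights a = sin((1−f)δ)/sin δ ≈ 0.943, b = sin(fδ)/sin δ ≈ 0.943.
p = a·p₁ + b·p₂ ≈ (-0.552, 0.521, 0.651); φ = arcsin(p_z) ≈ 40.62°, λ = atan2(p_y, p_x) ≈ 136.65°.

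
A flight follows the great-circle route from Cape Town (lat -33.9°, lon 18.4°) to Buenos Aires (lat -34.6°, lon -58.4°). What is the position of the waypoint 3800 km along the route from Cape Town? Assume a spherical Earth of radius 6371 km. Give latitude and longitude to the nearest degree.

Convert each endpoint to a unit vector on the sphere (x = cos φ cos λ, y = cos φ sin λ, z = sin φ).
The central angle between the endpoints is δ = arccos(p₁·p₂) ≈ 1.078 rad (61.8°). The total great-circle distance is δ·R ≈ 1.078 × 6371 ≈ 6871 km, so the target fraction is f = 3800/6871 ≈ 0.553.
Interpolate at f ≈ 0.553 with slerp weights a = sin((1−f)δ)/sin δ ≈ 0.526, b = sin(fδ)/sin δ ≈ 0.637.
p = a·p₁ + b·p₂ ≈ (0.689, -0.309, -0.655); φ = arcsin(p_z) ≈ -40.95°, λ = atan2(p_y, p_x) ≈ -24.15°.

≈ lat -41°, lon -24°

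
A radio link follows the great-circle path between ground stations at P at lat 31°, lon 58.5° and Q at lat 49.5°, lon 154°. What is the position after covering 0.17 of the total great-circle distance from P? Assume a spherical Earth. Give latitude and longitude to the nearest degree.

The haversine formula gives a central angle δ ≈ 1.226 rad (70.2°) between the endpoints.
Interpolate at f = 0.17 with slerp weights a = sin((1−f)δ)/sin δ ≈ 0.904, b = sin(fδ)/sin δ ≈ 0.220.
p = a·p₁ + b·p₂ ≈ (0.277, 0.723, 0.633); φ = arcsin(p_z) ≈ 39.25°, λ = atan2(p_y, p_x) ≈ 69.07°.

≈ lat 39°, lon 69°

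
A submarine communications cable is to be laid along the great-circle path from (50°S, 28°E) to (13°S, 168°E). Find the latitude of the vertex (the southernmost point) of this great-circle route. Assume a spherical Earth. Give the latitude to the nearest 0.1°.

≈ 65.0°S

The great circle lies in the plane with unit normal n̂ = (p₁ × p₂)/|p₁ × p₂|.
Here n̂_z ≈ +0.423; the vertex latitude is φ_max = arccos|n̂_z| ≈ 65.0°.
Check via Clairaut: cos φ_max = |cos φ₁| · sin C = cos(50.0°)·sin(138.8°) ≈ 0.423, again giving ≈ 65.0°.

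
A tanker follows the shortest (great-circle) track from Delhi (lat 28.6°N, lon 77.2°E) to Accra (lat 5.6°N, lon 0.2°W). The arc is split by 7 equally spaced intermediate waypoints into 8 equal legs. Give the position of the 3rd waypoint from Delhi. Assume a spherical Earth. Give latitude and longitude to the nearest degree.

≈ lat 24°N, lon 46°E

Convert each endpoint to a unit vector on the sphere (x = cos φ cos λ, y = cos φ sin λ, z = sin φ).
The central angle between the endpoints is δ = arccos(p₁·p₂) ≈ 1.331 rad (76.3°).
Interpolate at f = 3/8 with slerp weights a = sin((1−f)δ)/sin δ ≈ 0.761, b = sin(fδ)/sin δ ≈ 0.493.
p = a·p₁ + b·p₂ ≈ (0.638, 0.650, 0.412); φ = arcsin(p_z) ≈ 24.35°, λ = atan2(p_y, p_x) ≈ 45.51°.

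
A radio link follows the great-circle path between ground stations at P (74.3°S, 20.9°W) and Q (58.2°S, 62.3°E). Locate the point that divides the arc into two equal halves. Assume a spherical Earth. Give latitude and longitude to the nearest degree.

≈ (71°S, 37°E)

The haversine formula gives a central angle δ ≈ 0.583 rad (33.4°) between the endpoints.
Interpolate at f = 1/2 with slerp weights a = sin((1−f)δ)/sin δ ≈ 0.522, b = sin(fδ)/sin δ ≈ 0.522.
p = a·p₁ + b·p₂ ≈ (0.260, 0.193, -0.946); φ = arcsin(p_z) ≈ -71.11°, λ = atan2(p_y, p_x) ≈ 36.63°.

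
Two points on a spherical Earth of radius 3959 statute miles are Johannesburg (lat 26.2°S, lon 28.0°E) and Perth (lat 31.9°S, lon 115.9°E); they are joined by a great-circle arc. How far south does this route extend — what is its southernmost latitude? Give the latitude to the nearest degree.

≈ 38°S

The great circle lies in the plane with unit normal n̂ = (p₁ × p₂)/|p₁ × p₂|.
Here n̂_z ≈ +0.789; the vertex latitude is φ_max = arccos|n̂_z| ≈ 37.9°.
Check via Clairaut: cos φ_max = |cos φ₁| · sin C = cos(26.2°)·sin(118.5°) ≈ 0.789, again giving ≈ 37.9°.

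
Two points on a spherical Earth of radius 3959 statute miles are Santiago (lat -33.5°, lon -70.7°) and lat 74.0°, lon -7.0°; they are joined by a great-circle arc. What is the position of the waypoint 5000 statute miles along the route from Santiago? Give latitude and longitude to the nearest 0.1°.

Convert each endpoint to a unit vector on the sphere (x = cos φ cos λ, y = cos φ sin λ, z = sin φ).
The central angle between the endpoints is δ = arccos(p₁·p₂) ≈ 2.014 rad (115.4°). The total great-circle distance is δ·R ≈ 2.014 × 3959 ≈ 7973 mi, so the target fraction is f = 5000/7973 ≈ 0.627.
Interpolate at f ≈ 0.627 with slerp weights a = sin((1−f)δ)/sin δ ≈ 0.755, b = sin(fδ)/sin δ ≈ 1.055.
p = a·p₁ + b·p₂ ≈ (0.497, -0.630, 0.597); φ = arcsin(p_z) ≈ 36.67°, λ = atan2(p_y, p_x) ≈ -51.74°.

≈ lat 36.7°, lon -51.7°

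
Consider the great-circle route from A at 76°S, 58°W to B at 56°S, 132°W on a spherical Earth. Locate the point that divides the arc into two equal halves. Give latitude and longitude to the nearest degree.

Convert each endpoint to a unit vector on the sphere (x = cos φ cos λ, y = cos φ sin λ, z = sin φ).
The central angle between the endpoints is δ = arccos(p₁·p₂) ≈ 0.570 rad (32.7°).
Interpolate at f = 1/2 with slerp weights a = sin((1−f)δ)/sin δ ≈ 0.521, b = sin(fδ)/sin δ ≈ 0.521.
p = a·p₁ + b·p₂ ≈ (-0.128, -0.323, -0.938); φ = arcsin(p_z) ≈ -69.64°, λ = atan2(p_y, p_x) ≈ -111.62°.

≈ 70°S, 112°W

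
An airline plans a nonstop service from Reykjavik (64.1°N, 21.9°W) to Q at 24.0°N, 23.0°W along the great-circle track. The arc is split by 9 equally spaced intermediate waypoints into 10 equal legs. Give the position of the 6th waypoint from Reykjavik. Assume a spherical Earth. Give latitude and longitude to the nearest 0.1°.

≈ 40.0°N, 22.7°W

Write both endpoints as unit vectors p₁, p₂ with components (cos φ cos λ, cos φ sin λ, sin φ).
The central angle between the endpoints is δ = arccos(p₁·p₂) ≈ 0.700 rad (40.1°).
Interpolate at f = 6/10 with slerp weights a = sin((1−f)δ)/sin δ ≈ 0.429, b = sin(fδ)/sin δ ≈ 0.633.
p = a·p₁ + b·p₂ ≈ (0.706, -0.296, 0.643); φ = arcsin(p_z) ≈ 40.04°, λ = atan2(p_y, p_x) ≈ -22.73°.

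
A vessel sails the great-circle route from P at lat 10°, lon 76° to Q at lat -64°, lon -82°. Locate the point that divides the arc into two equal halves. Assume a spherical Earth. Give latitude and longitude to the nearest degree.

≈ lat -50°, lon 60°

The haversine formula gives a central angle δ ≈ 2.161 rad (123.8°) between the endpoints.
Interpolate at f = 1/2 with slerp weights a = sin((1−f)δ)/sin δ ≈ 1.062, b = sin(fδ)/sin δ ≈ 1.062.
p = a·p₁ + b·p₂ ≈ (0.318, 0.554, -0.770); φ = arcsin(p_z) ≈ -50.34°, λ = atan2(p_y, p_x) ≈ 60.15°.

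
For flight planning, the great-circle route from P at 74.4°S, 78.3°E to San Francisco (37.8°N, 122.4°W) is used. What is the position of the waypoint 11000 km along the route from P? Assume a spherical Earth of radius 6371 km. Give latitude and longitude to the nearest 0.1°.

Write both endpoints as unit vectors p₁, p₂ with components (cos φ cos λ, cos φ sin λ, sin φ).
The central angle between the endpoints is δ = arccos(p₁·p₂) ≈ 2.480 rad (142.1°). The total great-circle distance is δ·R ≈ 2.480 × 6371 ≈ 15801 km, so the target fraction is f = 11000/15801 ≈ 0.696.
Interpolate at f ≈ 0.696 with slerp weights a = sin((1−f)δ)/sin δ ≈ 1.114, b = sin(fδ)/sin δ ≈ 1.608.
p = a·p₁ + b·p₂ ≈ (-0.620, -0.780, -0.087); φ = arcsin(p_z) ≈ -5.00°, λ = atan2(p_y, p_x) ≈ -128.50°.

≈ 5.0°S, 128.5°W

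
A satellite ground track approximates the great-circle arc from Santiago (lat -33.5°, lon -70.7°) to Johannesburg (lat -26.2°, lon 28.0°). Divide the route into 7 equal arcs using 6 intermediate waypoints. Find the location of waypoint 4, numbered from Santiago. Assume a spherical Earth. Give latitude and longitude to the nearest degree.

≈ lat -40°, lon -11°

From cos δ = sin φ₁ sin φ₂ + cos φ₁ cos φ₂ cos Δλ, the central angle is δ ≈ 1.440 rad (82.5°).
Interpolate at f = 4/7 with slerp weights a = sin((1−f)δ)/sin δ ≈ 0.584, b = sin(fδ)/sin δ ≈ 0.739.
p = a·p₁ + b·p₂ ≈ (0.747, -0.148, -0.649); φ = arcsin(p_z) ≈ -40.44°, λ = atan2(p_y, p_x) ≈ -11.21°.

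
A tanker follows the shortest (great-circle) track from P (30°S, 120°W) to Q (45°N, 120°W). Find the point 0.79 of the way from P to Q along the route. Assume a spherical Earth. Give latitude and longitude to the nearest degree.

≈ (29°N, 120°W)

Convert each endpoint to a unit vector on the sphere (x = cos φ cos λ, y = cos φ sin λ, z = sin φ).
The central angle between the endpoints is δ = arccos(p₁·p₂) ≈ 1.309 rad (75.0°).
Interpolate at f = 0.79 with slerp weights a = sin((1−f)δ)/sin δ ≈ 0.281, b = sin(fδ)/sin δ ≈ 0.890.
p = a·p₁ + b·p₂ ≈ (-0.436, -0.756, 0.489); φ = arcsin(p_z) ≈ 29.25°, λ = atan2(p_y, p_x) ≈ -120.00°.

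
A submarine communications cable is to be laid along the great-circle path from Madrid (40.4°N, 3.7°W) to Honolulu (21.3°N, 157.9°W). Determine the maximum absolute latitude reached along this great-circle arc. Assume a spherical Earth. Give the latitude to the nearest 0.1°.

The great circle lies in the plane with unit normal n̂ = (p₁ × p₂)/|p₁ × p₂|.
Here n̂_z ≈ -0.337; the vertex latitude is φ_max = arccos|n̂_z| ≈ 70.3°.
Check via Clairaut: cos φ_max = |cos φ₁| · sin C = cos(40.4°)·sin(26.3°) ≈ 0.337, again giving ≈ 70.3°.

≈ 70.3°N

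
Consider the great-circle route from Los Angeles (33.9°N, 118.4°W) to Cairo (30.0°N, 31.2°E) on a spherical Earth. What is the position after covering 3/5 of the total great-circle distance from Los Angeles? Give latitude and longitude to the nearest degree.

Write both endpoints as unit vectors p₁, p₂ with components (cos φ cos λ, cos φ sin λ, sin φ).
The central angle between the endpoints is δ = arccos(p₁·p₂) ≈ 1.919 rad (109.9°).
Interpolate at f = 3/5 with slerp weights a = sin((1−f)δ)/sin δ ≈ 0.739, b = sin(fδ)/sin δ ≈ 0.972.
p = a·p₁ + b·p₂ ≈ (0.428, -0.103, 0.898); φ = arcsin(p_z) ≈ 63.87°, λ = atan2(p_y, p_x) ≈ -13.59°.

≈ (64°N, 14°W)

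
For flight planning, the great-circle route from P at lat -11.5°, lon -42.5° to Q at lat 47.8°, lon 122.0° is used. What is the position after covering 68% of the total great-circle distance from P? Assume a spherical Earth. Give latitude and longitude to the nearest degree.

≈ lat 73°, lon 31°

Write both endpoints as unit vectors p₁, p₂ with components (cos φ cos λ, cos φ sin λ, sin φ).
The central angle between the endpoints is δ = arccos(p₁·p₂) ≈ 2.469 rad (141.4°).
Interpolate at f = 0.68 with slerp weights a = sin((1−f)δ)/sin δ ≈ 1.140, b = sin(fδ)/sin δ ≈ 1.595.
p = a·p₁ + b·p₂ ≈ (0.256, 0.154, 0.954); φ = arcsin(p_z) ≈ 72.63°, λ = atan2(p_y, p_x) ≈ 31.09°.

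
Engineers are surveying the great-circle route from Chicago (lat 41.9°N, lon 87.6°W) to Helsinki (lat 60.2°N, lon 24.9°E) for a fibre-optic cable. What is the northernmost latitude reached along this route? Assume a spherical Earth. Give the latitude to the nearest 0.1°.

≈ 67.7°N

The great circle lies in the plane with unit normal n̂ = (p₁ × p₂)/|p₁ × p₂|.
Here n̂_z ≈ +0.380; the vertex latitude is φ_max = arccos|n̂_z| ≈ 67.7°.
Check via Clairaut: cos φ_max = |cos φ₁| · sin C = cos(41.9°)·sin(30.7°) ≈ 0.380, again giving ≈ 67.7°.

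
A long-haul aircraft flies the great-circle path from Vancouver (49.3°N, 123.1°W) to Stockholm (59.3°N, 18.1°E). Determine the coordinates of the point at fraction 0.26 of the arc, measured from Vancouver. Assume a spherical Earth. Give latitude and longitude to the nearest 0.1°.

Write both endpoints as unit vectors p₁, p₂ with components (cos φ cos λ, cos φ sin λ, sin φ).
The central angle between the endpoints is δ = arccos(p₁·p₂) ≈ 1.168 rad (66.9°).
Interpolate at f = 0.26 with slerp weights a = sin((1−f)δ)/sin δ ≈ 0.827, b = sin(fδ)/sin δ ≈ 0.325.
p = a·p₁ + b·p₂ ≈ (-0.137, -0.400, 0.906); φ = arcsin(p_z) ≈ 64.99°, λ = atan2(p_y, p_x) ≈ -108.86°.

≈ 65.0°N, 108.9°W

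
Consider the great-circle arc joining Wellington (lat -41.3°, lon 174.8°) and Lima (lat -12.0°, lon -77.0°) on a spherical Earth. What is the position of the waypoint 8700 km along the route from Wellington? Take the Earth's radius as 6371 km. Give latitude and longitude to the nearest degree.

≈ lat -24°, lon -90°

Convert each endpoint to a unit vector on the sphere (x = cos φ cos λ, y = cos φ sin λ, z = sin φ).
The central angle between the endpoints is δ = arccos(p₁·p₂) ≈ 1.663 rad (95.3°). The total great-circle distance is δ·R ≈ 1.663 × 6371 ≈ 10596 km, so the target fraction is f = 8700/10596 ≈ 0.821.
Interpolate at f ≈ 0.821 with slerp weights a = sin((1−f)δ)/sin δ ≈ 0.295, b = sin(fδ)/sin δ ≈ 0.983.
p = a·p₁ + b·p₂ ≈ (-0.004, -0.917, -0.399); φ = arcsin(p_z) ≈ -23.50°, λ = atan2(p_y, p_x) ≈ -90.25°.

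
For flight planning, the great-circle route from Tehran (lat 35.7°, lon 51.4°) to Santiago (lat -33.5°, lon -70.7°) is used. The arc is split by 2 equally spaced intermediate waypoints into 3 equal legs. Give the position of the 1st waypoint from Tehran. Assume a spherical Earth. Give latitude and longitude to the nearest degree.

From cos δ = sin φ₁ sin φ₂ + cos φ₁ cos φ₂ cos Δλ, the central angle is δ ≈ 2.321 rad (133.0°).
Interpolate at f = 1/3 with slerp weights a = sin((1−f)δ)/sin δ ≈ 1.367, b = sin(fδ)/sin δ ≈ 0.955.
p = a·p₁ + b·p₂ ≈ (0.956, 0.116, 0.270); φ = arcsin(p_z) ≈ 15.68°, λ = atan2(p_y, p_x) ≈ 6.89°.

≈ lat 16°, lon 7°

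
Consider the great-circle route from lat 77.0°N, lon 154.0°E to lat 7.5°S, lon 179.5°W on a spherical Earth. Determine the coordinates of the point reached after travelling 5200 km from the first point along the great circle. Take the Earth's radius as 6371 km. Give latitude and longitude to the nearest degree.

Write both endpoints as unit vectors p₁, p₂ with components (cos φ cos λ, cos φ sin λ, sin φ).
The central angle between the endpoints is δ = arccos(p₁·p₂) ≈ 1.498 rad (85.8°). The total great-circle distance is δ·R ≈ 1.498 × 6371 ≈ 9546 km, so the target fraction is f = 5200/9546 ≈ 0.545.
Interpolate at f ≈ 0.545 with slerp weights a = sin((1−f)δ)/sin δ ≈ 0.632, b = sin(fδ)/sin δ ≈ 0.730.
p = a·p₁ + b·p₂ ≈ (-0.852, 0.056, 0.521); φ = arcsin(p_z) ≈ 31.37°, λ = atan2(p_y, p_x) ≈ 176.24°.

≈ lat 31°N, lon 176°E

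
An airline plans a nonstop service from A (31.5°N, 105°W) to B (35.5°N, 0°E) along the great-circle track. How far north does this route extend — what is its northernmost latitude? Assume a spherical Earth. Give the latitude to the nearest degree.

The great circle lies in the plane with unit normal n̂ = (p₁ × p₂)/|p₁ × p₂|.
Here n̂_z ≈ +0.676; the vertex latitude is φ_max = arccos|n̂_z| ≈ 47.5°.

≈ 47°N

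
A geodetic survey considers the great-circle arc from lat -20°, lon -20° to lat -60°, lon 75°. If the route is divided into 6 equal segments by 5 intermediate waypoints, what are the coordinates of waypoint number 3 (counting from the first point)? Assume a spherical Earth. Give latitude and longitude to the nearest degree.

≈ lat -50°, lon 9°

From cos δ = sin φ₁ sin φ₂ + cos φ₁ cos φ₂ cos Δλ, the central angle is δ ≈ 1.313 rad (75.2°).
Interpolate at f = 3/6 with slerp weights a = sin((1−f)δ)/sin δ ≈ 0.631, b = sin(fδ)/sin δ ≈ 0.631.
p = a·p₁ + b·p₂ ≈ (0.639, 0.102, -0.762); φ = arcsin(p_z) ≈ -49.68°, λ = atan2(p_y, p_x) ≈ 9.07°.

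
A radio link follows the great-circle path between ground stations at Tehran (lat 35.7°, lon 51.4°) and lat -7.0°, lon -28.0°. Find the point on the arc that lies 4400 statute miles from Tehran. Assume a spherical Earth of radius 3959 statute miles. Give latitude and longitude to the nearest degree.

The haversine formula gives a central angle δ ≈ 1.494 rad (85.6°) between the endpoints. The total great-circle distance is δ·R ≈ 1.494 × 3959 ≈ 5913 mi, so the target fraction is f = 4400/5913 ≈ 0.744.
Interpolate at f ≈ 0.744 with slerp weights a = sin((1−f)δ)/sin δ ≈ 0.374, b = sin(fδ)/sin δ ≈ 0.899.
p = a·p₁ + b·p₂ ≈ (0.977, -0.182, 0.109); φ = arcsin(p_z) ≈ 6.24°, λ = atan2(p_y, p_x) ≈ -10.52°.

≈ lat 6°, lon -11°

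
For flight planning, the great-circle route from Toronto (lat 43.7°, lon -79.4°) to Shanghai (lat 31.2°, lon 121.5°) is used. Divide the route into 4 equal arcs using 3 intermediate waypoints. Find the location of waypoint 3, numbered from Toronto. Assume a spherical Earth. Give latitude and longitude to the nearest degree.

Convert each endpoint to a unit vector on the sphere (x = cos φ cos λ, y = cos φ sin λ, z = sin φ).
The central angle between the endpoints is δ = arccos(p₁·p₂) ≈ 1.792 rad (102.7°).
Interpolate at f = 3/4 with slerp weights a = sin((1−f)δ)/sin δ ≈ 0.444, b = sin(fδ)/sin δ ≈ 0.999.
p = a·p₁ + b·p₂ ≈ (-0.387, 0.413, 0.824); φ = arcsin(p_z) ≈ 55.52°, λ = atan2(p_y, p_x) ≈ 133.17°.

≈ lat 56°, lon 133°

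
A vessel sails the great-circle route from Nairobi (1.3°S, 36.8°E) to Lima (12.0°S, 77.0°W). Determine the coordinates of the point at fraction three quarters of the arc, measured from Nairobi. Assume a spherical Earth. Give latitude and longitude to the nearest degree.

≈ 14°S, 48°W

The haversine formula gives a central angle δ ≈ 1.971 rad (112.9°) between the endpoints.
Interpolate at f = 3/4 with slerp weights a = sin((1−f)δ)/sin δ ≈ 0.514, b = sin(fδ)/sin δ ≈ 1.081.
p = a·p₁ + b·p₂ ≈ (0.649, -0.723, -0.236); φ = arcsin(p_z) ≈ -13.68°, λ = atan2(p_y, p_x) ≈ -48.07°.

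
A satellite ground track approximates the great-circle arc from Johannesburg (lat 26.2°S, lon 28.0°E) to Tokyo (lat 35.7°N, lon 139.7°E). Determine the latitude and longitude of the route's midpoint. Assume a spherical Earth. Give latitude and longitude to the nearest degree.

≈ lat 8°N, lon 80°E

The haversine formula gives a central angle δ ≈ 2.126 rad (121.8°) between the endpoints.
Interpolate at f = 1/2 with slerp weights a = sin((1−f)δ)/sin δ ≈ 1.028, b = sin(fδ)/sin δ ≈ 1.028.
p = a·p₁ + b·p₂ ≈ (0.178, 0.973, 0.146); φ = arcsin(p_z) ≈ 8.40°, λ = atan2(p_y, p_x) ≈ 79.65°.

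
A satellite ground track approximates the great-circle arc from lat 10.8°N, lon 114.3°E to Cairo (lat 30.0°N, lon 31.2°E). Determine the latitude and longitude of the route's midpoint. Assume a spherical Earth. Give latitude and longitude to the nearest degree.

≈ lat 26°N, lon 76°E

Write both endpoints as unit vectors p₁, p₂ with components (cos φ cos λ, cos φ sin λ, sin φ).
The central angle between the endpoints is δ = arccos(p₁·p₂) ≈ 1.374 rad (78.7°).
Interpolate at f = 1/2 with slerp weights a = sin((1−f)δ)/sin δ ≈ 0.647, b = sin(fδ)/sin δ ≈ 0.647.
p = a·p₁ + b·p₂ ≈ (0.218, 0.869, 0.444); φ = arcsin(p_z) ≈ 26.39°, λ = atan2(p_y, p_x) ≈ 75.94°.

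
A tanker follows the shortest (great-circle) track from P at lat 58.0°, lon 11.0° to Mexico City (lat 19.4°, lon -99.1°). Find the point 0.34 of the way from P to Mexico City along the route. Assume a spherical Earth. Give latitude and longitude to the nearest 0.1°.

From cos δ = sin φ₁ sin φ₂ + cos φ₁ cos φ₂ cos Δλ, the central angle is δ ≈ 1.461 rad (83.7°).
Interpolate at f = 0.34 with slerp weights a = sin((1−f)δ)/sin δ ≈ 0.827, b = sin(fδ)/sin δ ≈ 0.479.
p = a·p₁ + b·p₂ ≈ (0.358, -0.363, 0.860); φ = arcsin(p_z) ≈ 59.33°, λ = atan2(p_y, p_x) ≈ -45.35°.

≈ lat 59.3°, lon -45.4°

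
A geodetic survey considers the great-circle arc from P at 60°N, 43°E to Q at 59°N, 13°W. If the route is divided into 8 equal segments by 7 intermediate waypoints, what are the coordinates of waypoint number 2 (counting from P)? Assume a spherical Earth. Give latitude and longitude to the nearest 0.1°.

Write both endpoints as unit vectors p₁, p₂ with components (cos φ cos λ, cos φ sin λ, sin φ).
The central angle between the endpoints is δ = arccos(p₁·p₂) ≈ 0.481 rad (27.6°).
Interpolate at f = 2/8 with slerp weights a = sin((1−f)δ)/sin δ ≈ 0.763, b = sin(fδ)/sin δ ≈ 0.259.
p = a·p₁ + b·p₂ ≈ (0.409, 0.230, 0.883); φ = arcsin(p_z) ≈ 62.01°, λ = atan2(p_y, p_x) ≈ 29.36°.

≈ 62.0°N, 29.4°E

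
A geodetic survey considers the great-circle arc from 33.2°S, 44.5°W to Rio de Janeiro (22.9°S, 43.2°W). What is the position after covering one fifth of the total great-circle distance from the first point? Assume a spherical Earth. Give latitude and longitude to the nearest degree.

≈ 31°S, 44°W

The haversine formula gives a central angle δ ≈ 0.181 rad (10.4°) between the endpoints.
Interpolate at f = 1/5 with slerp weights a = sin((1−f)δ)/sin δ ≈ 0.802, b = sin(fδ)/sin δ ≈ 0.201.
p = a·p₁ + b·p₂ ≈ (0.613, -0.597, -0.517); φ = arcsin(p_z) ≈ -31.14°, λ = atan2(p_y, p_x) ≈ -44.22°.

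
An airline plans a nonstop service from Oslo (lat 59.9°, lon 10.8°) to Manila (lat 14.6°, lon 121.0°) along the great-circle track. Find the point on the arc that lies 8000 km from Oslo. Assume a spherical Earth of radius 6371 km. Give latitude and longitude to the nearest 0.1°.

Convert each endpoint to a unit vector on the sphere (x = cos φ cos λ, y = cos φ sin λ, z = sin φ).
The central angle between the endpoints is δ = arccos(p₁·p₂) ≈ 1.520 rad (87.1°). The total great-circle distance is δ·R ≈ 1.520 × 6371 ≈ 9686 km, so the target fraction is f = 8000/9686 ≈ 0.826.
Interpolate at f ≈ 0.826 with slerp weights a = sin((1−f)δ)/sin δ ≈ 0.262, b = sin(fδ)/sin δ ≈ 0.952.
p = a·p₁ + b·p₂ ≈ (-0.345, 0.814, 0.466); φ = arcsin(p_z) ≈ 27.81°, λ = atan2(p_y, p_x) ≈ 112.99°.

≈ lat 27.8°, lon 113.0°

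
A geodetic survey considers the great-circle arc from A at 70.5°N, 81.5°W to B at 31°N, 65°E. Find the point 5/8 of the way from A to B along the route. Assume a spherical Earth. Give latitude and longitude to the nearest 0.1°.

≈ 58.6°N, 55.0°E

The haversine formula gives a central angle δ ≈ 1.321 rad (75.7°) between the endpoints.
Interpolate at f = 5/8 with slerp weights a = sin((1−f)δ)/sin δ ≈ 0.491, b = sin(fδ)/sin δ ≈ 0.759.
p = a·p₁ + b·p₂ ≈ (0.299, 0.427, 0.853); φ = arcsin(p_z) ≈ 58.56°, λ = atan2(p_y, p_x) ≈ 55.02°.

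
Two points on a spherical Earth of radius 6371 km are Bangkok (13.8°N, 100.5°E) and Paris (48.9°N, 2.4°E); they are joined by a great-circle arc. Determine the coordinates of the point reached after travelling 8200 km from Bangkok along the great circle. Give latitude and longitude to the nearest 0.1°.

≈ 50.6°N, 19.4°E

From cos δ = sin φ₁ sin φ₂ + cos φ₁ cos φ₂ cos Δλ, the central angle is δ ≈ 1.481 rad (84.8°). The total great-circle distance is δ·R ≈ 1.481 × 6371 ≈ 9435 km, so the target fraction is f = 8200/9435 ≈ 0.869.
Interpolate at f ≈ 0.869 with slerp weights a = sin((1−f)δ)/sin δ ≈ 0.193, b = sin(fδ)/sin δ ≈ 0.964.
p = a·p₁ + b·p₂ ≈ (0.599, 0.211, 0.772); φ = arcsin(p_z) ≈ 50.58°, λ = atan2(p_y, p_x) ≈ 19.42°.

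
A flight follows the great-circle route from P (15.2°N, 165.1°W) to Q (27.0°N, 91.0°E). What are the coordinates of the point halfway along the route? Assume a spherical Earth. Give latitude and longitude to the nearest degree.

≈ (32°N, 146°E)

Convert each endpoint to a unit vector on the sphere (x = cos φ cos λ, y = cos φ sin λ, z = sin φ).
The central angle between the endpoints is δ = arccos(p₁·p₂) ≈ 1.658 rad (95.0°).
Interpolate at f = 1/2 with slerp weights a = sin((1−f)δ)/sin δ ≈ 0.740, b = sin(fδ)/sin δ ≈ 0.740.
p = a·p₁ + b·p₂ ≈ (-0.702, 0.476, 0.530); φ = arcsin(p_z) ≈ 32.02°, λ = atan2(p_y, p_x) ≈ 145.87°.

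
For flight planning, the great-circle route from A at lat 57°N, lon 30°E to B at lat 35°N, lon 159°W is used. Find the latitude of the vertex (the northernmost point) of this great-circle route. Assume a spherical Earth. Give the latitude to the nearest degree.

The great circle lies in the plane with unit normal n̂ = (p₁ × p₂)/|p₁ × p₂|.
Here n̂_z ≈ +0.070; the vertex latitude is φ_max = arccos|n̂_z| ≈ 86.0°.
Check via Clairaut: cos φ_max = |cos φ₁| · sin C = cos(57.0°)·sin(7.4°) ≈ 0.070, again giving ≈ 86.0°.

≈ 86°N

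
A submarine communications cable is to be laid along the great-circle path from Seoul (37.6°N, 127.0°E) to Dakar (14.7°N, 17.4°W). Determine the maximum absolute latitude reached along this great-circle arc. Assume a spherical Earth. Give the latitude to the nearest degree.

The great circle lies in the plane with unit normal n̂ = (p₁ × p₂)/|p₁ × p₂|.
Here n̂_z ≈ -0.505; the vertex latitude is φ_max = arccos|n̂_z| ≈ 59.7°.

≈ 60°N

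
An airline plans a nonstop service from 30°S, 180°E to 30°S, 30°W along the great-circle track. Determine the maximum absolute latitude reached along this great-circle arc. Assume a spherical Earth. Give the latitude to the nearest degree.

≈ 66°S

The great circle lies in the plane with unit normal n̂ = (p₁ × p₂)/|p₁ × p₂|.
Here n̂_z ≈ +0.409; the vertex latitude is φ_max = arccos|n̂_z| ≈ 65.9°.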